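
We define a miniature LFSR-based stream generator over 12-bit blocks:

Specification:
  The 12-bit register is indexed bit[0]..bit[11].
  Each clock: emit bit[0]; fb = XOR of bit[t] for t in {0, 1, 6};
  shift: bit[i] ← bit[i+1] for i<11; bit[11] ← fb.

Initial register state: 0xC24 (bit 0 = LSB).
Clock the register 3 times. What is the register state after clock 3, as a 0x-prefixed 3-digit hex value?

reg_0 = 0xC24
clock 1: out=0, reg = 0x612
clock 2: out=0, reg = 0xB09
clock 3: out=1, reg = 0xD84

0xD84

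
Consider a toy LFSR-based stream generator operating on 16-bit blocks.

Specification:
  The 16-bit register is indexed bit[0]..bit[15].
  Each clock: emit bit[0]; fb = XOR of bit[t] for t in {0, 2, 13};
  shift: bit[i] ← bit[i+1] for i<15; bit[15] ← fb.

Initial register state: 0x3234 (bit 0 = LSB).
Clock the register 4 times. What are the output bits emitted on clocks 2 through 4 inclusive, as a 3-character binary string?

010

reg_0 = 0x3234
clock 1: out=0, reg = 0x191A
clock 2: out=0, reg = 0x0C8D
clock 3: out=1, reg = 0x0646
clock 4: out=0, reg = 0x8323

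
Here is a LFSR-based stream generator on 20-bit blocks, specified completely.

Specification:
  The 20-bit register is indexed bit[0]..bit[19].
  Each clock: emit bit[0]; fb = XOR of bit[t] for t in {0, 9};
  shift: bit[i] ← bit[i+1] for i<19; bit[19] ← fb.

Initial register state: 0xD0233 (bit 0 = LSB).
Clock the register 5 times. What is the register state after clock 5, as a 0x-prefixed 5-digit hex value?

reg_0 = 0xD0233
clock 1: out=1, reg = 0x68119
clock 2: out=1, reg = 0xB408C
clock 3: out=0, reg = 0x5A046
clock 4: out=0, reg = 0x2D023
clock 5: out=1, reg = 0x96811

0x96811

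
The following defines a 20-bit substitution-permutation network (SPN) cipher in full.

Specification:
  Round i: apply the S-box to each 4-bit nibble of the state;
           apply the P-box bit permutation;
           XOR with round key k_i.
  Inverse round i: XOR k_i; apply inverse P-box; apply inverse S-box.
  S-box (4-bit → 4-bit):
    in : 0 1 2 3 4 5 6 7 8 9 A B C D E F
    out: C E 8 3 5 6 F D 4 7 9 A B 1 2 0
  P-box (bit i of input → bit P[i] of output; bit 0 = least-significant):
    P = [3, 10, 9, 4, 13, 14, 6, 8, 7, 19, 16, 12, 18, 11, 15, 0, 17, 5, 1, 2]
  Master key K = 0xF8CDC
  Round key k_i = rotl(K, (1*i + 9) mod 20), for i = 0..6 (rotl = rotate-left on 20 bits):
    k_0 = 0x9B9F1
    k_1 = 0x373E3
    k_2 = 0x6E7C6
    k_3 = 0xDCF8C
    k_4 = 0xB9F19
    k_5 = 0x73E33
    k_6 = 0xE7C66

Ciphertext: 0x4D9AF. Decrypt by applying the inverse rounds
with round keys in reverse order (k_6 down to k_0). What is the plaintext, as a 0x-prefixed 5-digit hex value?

0x8E5FA

s_0 = ciphertext = 0x4D9AF
s_1 = InvRound(s_0, k_6) = 0xD0373
s_2 = InvRound(s_1, k_5) = 0xDEB7E
s_3 = InvRound(s_2, k_4) = 0x6A29E
s_4 = InvRound(s_3, k_3) = 0x4E5CB
s_5 = InvRound(s_4, k_2) = 0xA2FF4
s_6 = InvRound(s_5, k_1) = 0x0B1EB
s_7 = InvRound(s_6, k_0) = 0x8E5FA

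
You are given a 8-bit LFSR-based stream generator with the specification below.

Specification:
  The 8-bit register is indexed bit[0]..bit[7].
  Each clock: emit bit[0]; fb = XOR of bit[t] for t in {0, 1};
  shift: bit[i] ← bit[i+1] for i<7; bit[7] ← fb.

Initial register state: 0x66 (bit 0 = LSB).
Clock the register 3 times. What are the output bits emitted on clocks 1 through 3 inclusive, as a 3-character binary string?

reg_0 = 0x66
clock 1: out=0, reg = 0xB3
clock 2: out=1, reg = 0x59
clock 3: out=1, reg = 0xAC

011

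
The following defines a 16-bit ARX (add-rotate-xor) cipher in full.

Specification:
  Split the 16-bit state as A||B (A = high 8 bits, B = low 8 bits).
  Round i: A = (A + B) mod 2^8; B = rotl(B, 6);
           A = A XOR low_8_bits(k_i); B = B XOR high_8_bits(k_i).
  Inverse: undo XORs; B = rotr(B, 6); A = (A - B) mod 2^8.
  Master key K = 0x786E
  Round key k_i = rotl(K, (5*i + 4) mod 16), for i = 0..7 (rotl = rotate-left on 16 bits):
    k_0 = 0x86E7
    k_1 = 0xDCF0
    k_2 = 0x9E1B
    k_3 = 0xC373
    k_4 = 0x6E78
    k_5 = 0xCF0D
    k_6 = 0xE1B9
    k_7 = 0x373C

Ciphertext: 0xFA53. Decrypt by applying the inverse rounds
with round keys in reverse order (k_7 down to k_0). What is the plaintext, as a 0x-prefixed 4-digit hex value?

s_0 = ciphertext = 0xFA53
s_1 = InvRound(s_0, k_7) = 0x3591
s_2 = InvRound(s_1, k_6) = 0xCBC1
s_3 = InvRound(s_2, k_5) = 0x8E38
s_4 = InvRound(s_3, k_4) = 0x9D59
s_5 = InvRound(s_4, k_3) = 0x846A
s_6 = InvRound(s_5, k_2) = 0xCCD3
s_7 = InvRound(s_6, k_1) = 0x003C
s_8 = InvRound(s_7, k_0) = 0xFDEA

0xFDEA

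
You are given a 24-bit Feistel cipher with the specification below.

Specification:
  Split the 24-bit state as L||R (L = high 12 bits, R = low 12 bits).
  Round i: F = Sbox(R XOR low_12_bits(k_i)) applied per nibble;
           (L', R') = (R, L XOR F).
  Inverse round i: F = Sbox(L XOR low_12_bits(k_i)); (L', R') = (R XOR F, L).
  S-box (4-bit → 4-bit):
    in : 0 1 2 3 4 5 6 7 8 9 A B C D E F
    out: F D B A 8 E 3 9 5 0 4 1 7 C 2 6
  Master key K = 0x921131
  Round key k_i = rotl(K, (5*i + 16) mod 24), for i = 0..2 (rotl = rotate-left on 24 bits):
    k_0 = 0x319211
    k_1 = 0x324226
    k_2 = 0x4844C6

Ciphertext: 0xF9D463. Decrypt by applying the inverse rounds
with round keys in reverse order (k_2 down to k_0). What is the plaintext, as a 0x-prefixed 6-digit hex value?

0xDFA6D5

s_0 = ciphertext = 0xF9D463
s_1 = InvRound(s_0, k_2) = 0x582F9D
s_2 = InvRound(s_1, k_1) = 0x6D5582
s_3 = InvRound(s_2, k_0) = 0xDFA6D5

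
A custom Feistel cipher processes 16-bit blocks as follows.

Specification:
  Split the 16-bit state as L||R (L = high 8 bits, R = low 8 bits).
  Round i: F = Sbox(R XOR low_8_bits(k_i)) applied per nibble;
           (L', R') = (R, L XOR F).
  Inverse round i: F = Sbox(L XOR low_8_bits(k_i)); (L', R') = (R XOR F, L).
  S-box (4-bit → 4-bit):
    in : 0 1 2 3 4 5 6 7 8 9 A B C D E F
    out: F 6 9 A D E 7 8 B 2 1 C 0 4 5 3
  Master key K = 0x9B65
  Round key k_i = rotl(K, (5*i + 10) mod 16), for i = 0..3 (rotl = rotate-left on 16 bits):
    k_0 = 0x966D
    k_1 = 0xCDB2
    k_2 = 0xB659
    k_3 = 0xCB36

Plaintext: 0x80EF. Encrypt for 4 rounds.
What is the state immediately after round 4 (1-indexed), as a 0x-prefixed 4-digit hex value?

0xC866

s_0 = plaintext = 0x80EF
s_1 = Round(s_0, k_0) = 0xEF39
s_2 = Round(s_1, k_1) = 0x3953
s_3 = Round(s_2, k_2) = 0x53C8
s_4 = Round(s_3, k_3) = 0xC866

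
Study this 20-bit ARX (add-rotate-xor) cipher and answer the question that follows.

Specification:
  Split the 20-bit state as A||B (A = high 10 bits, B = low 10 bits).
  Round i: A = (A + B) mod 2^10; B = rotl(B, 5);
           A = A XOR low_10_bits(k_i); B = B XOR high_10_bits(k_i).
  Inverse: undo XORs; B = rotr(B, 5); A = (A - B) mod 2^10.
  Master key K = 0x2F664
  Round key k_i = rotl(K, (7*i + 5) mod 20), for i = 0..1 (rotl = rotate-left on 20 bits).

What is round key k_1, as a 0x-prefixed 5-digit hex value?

0x642F6

K = 0x2F664
k_0 = rotl(K, (7*0+5) mod 20) = rotl(K, 5) = 0xECC85
k_1 = rotl(K, (7*1+5) mod 20) = rotl(K, 12) = 0x642F6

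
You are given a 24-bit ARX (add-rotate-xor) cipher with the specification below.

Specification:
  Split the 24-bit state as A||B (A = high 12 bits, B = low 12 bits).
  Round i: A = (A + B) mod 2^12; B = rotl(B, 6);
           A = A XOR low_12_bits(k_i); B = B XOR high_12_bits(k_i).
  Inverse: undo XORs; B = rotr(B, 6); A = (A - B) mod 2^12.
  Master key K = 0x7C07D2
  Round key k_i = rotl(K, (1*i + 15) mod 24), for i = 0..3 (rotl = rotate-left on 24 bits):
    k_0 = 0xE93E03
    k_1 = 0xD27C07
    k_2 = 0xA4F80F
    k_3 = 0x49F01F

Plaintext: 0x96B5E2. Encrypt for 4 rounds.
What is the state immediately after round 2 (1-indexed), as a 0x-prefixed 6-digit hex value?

s_0 = plaintext = 0x96B5E2
s_1 = Round(s_0, k_0) = 0x14E604
s_2 = Round(s_1, k_1) = 0xB55C3F
s_3 = Round(s_2, k_2) = 0xF9B5BF
s_4 = Round(s_3, k_3) = 0x545B49

0xB55C3F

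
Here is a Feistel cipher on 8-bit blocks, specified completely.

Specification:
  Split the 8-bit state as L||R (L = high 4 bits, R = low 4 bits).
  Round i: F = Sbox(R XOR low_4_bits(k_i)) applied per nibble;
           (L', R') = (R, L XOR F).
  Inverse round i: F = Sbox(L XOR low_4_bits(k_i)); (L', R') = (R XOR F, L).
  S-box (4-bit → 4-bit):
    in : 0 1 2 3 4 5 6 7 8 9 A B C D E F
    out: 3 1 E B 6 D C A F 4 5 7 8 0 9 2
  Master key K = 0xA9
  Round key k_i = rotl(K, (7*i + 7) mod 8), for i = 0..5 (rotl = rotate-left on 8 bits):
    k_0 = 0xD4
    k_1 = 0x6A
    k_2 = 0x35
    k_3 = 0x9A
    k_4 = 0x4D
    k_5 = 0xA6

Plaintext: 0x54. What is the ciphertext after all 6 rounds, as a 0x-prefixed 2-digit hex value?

s_0 = plaintext = 0x54
s_1 = Round(s_0, k_0) = 0x46
s_2 = Round(s_1, k_1) = 0x6C
s_3 = Round(s_2, k_2) = 0xC2
s_4 = Round(s_3, k_3) = 0x23
s_5 = Round(s_4, k_4) = 0x3B
s_6 = Round(s_5, k_5) = 0xB3

0xB3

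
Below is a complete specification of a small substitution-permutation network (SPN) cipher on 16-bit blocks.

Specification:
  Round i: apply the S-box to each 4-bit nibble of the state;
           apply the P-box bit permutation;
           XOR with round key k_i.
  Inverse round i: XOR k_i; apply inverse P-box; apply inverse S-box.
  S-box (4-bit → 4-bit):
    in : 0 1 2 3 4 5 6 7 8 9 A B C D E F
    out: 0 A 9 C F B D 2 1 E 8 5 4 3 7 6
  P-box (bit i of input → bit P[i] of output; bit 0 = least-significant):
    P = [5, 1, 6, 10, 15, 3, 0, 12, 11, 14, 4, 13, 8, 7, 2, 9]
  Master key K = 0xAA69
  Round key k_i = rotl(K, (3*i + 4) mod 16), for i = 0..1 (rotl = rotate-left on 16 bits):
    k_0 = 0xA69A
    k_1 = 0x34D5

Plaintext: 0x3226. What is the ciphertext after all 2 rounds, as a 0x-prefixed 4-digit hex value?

s_0 = plaintext = 0x3226
s_1 = Round(s_0, k_0) = 0x18FE
s_2 = Round(s_1, k_1) = 0x3E3E

0x3E3E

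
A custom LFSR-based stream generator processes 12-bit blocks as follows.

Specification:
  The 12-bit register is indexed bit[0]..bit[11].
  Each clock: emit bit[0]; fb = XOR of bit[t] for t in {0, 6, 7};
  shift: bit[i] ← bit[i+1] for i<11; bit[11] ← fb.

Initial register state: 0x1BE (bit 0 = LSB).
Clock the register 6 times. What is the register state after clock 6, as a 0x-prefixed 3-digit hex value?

0x6C6

reg_0 = 0x1BE
clock 1: out=0, reg = 0x8DF
clock 2: out=1, reg = 0xC6F
clock 3: out=1, reg = 0x637
clock 4: out=1, reg = 0xB1B
clock 5: out=1, reg = 0xD8D
clock 6: out=1, reg = 0x6C6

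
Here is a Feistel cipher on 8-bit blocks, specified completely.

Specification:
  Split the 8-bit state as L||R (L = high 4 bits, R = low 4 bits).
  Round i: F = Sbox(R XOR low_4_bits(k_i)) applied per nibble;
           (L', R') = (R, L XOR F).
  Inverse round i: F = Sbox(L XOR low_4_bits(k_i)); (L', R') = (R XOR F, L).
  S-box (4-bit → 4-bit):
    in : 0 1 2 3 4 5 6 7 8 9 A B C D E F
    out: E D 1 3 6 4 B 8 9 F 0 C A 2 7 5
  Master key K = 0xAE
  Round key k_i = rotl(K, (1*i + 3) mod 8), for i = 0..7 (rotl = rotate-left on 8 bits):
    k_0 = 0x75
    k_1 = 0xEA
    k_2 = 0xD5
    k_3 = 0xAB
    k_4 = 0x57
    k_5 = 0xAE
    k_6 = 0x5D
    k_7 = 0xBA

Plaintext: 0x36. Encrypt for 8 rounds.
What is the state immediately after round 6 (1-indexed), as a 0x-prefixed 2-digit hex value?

0xA9

s_0 = plaintext = 0x36
s_1 = Round(s_0, k_0) = 0x60
s_2 = Round(s_1, k_1) = 0x06
s_3 = Round(s_2, k_2) = 0x63
s_4 = Round(s_3, k_3) = 0x3F
s_5 = Round(s_4, k_4) = 0xFA
s_6 = Round(s_5, k_5) = 0xA9
s_7 = Round(s_6, k_6) = 0x9C
s_8 = Round(s_7, k_7) = 0xC2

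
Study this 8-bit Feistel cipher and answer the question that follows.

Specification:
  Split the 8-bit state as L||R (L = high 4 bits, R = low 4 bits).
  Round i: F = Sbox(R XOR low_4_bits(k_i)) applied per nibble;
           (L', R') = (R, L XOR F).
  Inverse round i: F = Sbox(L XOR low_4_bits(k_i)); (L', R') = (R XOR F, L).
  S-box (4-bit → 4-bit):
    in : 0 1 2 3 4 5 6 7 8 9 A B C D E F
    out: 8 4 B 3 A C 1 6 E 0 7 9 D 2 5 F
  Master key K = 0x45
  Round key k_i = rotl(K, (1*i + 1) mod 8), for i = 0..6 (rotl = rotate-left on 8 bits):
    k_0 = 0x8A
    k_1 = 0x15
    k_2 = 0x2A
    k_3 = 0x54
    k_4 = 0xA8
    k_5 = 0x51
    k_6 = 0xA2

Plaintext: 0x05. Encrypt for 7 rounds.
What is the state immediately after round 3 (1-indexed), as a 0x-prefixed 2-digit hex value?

s_0 = plaintext = 0x05
s_1 = Round(s_0, k_0) = 0x5F
s_2 = Round(s_1, k_1) = 0xF2
s_3 = Round(s_2, k_2) = 0x21
s_4 = Round(s_3, k_3) = 0x1E
s_5 = Round(s_4, k_4) = 0xE0
s_6 = Round(s_5, k_5) = 0x0A
s_7 = Round(s_6, k_6) = 0xAE

0x21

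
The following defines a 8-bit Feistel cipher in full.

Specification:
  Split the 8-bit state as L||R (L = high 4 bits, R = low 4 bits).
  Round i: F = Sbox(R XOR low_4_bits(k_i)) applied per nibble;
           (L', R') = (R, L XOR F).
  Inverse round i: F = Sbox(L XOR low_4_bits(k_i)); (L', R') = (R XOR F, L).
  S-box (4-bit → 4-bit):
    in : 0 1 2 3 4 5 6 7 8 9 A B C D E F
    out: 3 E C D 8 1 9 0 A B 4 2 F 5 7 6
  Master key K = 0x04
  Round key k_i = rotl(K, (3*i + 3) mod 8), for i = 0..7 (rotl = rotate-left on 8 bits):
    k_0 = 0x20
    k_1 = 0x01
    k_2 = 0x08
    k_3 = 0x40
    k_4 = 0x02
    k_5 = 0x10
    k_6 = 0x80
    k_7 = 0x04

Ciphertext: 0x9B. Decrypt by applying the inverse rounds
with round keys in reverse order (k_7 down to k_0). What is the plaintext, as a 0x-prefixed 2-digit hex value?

s_0 = ciphertext = 0x9B
s_1 = InvRound(s_0, k_7) = 0xE9
s_2 = InvRound(s_1, k_6) = 0xEE
s_3 = InvRound(s_2, k_5) = 0x9E
s_4 = InvRound(s_3, k_4) = 0xC9
s_5 = InvRound(s_4, k_3) = 0x6C
s_6 = InvRound(s_5, k_2) = 0xB6
s_7 = InvRound(s_6, k_1) = 0x2B
s_8 = InvRound(s_7, k_0) = 0x72

0x72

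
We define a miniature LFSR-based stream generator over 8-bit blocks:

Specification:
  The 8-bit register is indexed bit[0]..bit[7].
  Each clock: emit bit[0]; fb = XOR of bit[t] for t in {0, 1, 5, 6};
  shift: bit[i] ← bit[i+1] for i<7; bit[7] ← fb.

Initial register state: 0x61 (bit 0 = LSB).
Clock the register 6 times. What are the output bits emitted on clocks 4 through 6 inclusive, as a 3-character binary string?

reg_0 = 0x61
clock 1: out=1, reg = 0xB0
clock 2: out=0, reg = 0xD8
clock 3: out=0, reg = 0xEC
clock 4: out=0, reg = 0x76
clock 5: out=0, reg = 0xBB
clock 6: out=1, reg = 0xDD

001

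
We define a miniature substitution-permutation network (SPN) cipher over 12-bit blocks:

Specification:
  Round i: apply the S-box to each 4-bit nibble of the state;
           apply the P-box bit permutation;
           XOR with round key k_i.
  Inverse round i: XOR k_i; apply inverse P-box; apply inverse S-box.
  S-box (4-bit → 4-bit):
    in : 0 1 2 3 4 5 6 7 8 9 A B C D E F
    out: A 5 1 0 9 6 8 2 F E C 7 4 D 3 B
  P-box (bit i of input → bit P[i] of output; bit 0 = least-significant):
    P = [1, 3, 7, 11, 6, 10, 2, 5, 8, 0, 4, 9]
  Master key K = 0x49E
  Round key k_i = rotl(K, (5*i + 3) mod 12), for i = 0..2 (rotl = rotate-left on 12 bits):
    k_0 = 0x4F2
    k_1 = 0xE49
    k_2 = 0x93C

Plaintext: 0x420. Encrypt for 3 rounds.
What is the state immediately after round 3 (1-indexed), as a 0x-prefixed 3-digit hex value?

s_0 = plaintext = 0x420
s_1 = Round(s_0, k_0) = 0xFBA
s_2 = Round(s_1, k_1) = 0x18C
s_3 = Round(s_2, k_2) = 0xCC8

0xCC8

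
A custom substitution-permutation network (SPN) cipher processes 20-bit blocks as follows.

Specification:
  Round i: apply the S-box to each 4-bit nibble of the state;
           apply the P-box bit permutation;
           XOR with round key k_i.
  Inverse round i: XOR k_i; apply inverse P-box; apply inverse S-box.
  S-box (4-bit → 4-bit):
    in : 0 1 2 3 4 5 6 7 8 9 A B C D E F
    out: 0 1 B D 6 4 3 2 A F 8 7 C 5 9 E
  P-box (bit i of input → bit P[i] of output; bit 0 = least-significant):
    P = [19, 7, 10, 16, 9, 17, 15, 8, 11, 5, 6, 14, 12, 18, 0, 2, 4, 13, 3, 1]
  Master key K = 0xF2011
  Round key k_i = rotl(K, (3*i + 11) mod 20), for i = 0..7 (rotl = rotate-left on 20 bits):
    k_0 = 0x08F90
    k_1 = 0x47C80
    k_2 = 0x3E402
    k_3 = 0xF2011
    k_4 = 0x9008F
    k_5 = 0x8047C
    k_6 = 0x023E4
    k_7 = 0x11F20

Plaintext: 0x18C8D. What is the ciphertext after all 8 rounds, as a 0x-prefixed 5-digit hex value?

s_0 = plaintext = 0x18C8D
s_1 = Round(s_0, k_0) = 0xECAC4
s_2 = Round(s_1, k_1) = 0x4B917
s_3 = Round(s_2, k_2) = 0x79EEB
s_4 = Round(s_3, k_3) = 0x35F94
s_5 = Round(s_4, k_4) = 0xBC774
s_6 = Round(s_5, k_5) = 0xA20C1
s_7 = Round(s_6, k_6) = 0xCB2E2
s_8 = Round(s_7, k_7) = 0xC448B

0xC448B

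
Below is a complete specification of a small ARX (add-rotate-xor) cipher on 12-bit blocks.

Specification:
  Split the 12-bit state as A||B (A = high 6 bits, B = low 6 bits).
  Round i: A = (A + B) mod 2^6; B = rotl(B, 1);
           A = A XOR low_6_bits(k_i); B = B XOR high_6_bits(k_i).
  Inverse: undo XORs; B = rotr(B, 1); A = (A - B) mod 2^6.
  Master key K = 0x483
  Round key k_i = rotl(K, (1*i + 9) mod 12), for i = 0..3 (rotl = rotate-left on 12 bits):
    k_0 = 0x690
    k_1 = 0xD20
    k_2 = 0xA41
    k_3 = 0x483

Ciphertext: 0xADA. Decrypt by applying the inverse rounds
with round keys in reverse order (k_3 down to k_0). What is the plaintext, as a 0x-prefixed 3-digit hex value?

s_0 = ciphertext = 0xADA
s_1 = InvRound(s_0, k_3) = 0x904
s_2 = InvRound(s_1, k_2) = 0xBF6
s_3 = InvRound(s_2, k_1) = 0x381
s_4 = InvRound(s_3, k_0) = 0xC6D

0xC6D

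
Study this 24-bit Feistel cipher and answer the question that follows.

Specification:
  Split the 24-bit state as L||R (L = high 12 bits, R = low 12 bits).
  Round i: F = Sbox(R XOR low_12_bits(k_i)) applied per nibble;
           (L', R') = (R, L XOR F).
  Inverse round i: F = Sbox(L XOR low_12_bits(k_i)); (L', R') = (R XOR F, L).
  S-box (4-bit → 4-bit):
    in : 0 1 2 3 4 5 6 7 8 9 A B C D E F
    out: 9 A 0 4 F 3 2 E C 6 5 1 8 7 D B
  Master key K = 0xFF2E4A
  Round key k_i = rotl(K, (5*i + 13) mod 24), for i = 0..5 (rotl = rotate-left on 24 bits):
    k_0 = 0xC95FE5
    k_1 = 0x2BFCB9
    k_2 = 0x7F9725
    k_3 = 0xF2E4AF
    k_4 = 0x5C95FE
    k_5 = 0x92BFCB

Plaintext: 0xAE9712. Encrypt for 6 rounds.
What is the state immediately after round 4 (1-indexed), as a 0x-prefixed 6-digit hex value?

s_0 = plaintext = 0xAE9712
s_1 = Round(s_0, k_0) = 0x712657
s_2 = Round(s_1, k_1) = 0x6572CF
s_3 = Round(s_2, k_2) = 0x2CF582
s_4 = Round(s_3, k_3) = 0x5828C8
s_5 = Round(s_4, k_4) = 0x8C82C0
s_6 = Round(s_5, k_5) = 0x2C0F59

0x5828C8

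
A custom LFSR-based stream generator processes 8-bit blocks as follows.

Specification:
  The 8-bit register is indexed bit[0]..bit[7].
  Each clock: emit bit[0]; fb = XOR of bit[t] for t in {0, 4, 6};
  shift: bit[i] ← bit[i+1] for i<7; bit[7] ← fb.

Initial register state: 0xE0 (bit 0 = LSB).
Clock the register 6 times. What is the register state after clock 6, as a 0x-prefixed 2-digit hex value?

0x67

reg_0 = 0xE0
clock 1: out=0, reg = 0xF0
clock 2: out=0, reg = 0x78
clock 3: out=0, reg = 0x3C
clock 4: out=0, reg = 0x9E
clock 5: out=0, reg = 0xCF
clock 6: out=1, reg = 0x67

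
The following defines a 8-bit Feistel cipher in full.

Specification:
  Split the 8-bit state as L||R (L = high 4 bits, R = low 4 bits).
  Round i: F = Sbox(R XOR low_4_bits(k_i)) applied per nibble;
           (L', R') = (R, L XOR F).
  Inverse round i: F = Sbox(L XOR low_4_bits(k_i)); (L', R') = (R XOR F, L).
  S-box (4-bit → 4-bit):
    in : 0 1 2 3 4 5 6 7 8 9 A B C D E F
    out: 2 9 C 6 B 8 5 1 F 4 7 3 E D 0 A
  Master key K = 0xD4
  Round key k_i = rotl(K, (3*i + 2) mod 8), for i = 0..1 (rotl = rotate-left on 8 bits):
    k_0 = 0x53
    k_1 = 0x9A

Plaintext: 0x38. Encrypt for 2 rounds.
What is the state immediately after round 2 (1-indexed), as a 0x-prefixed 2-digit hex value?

s_0 = plaintext = 0x38
s_1 = Round(s_0, k_0) = 0x80
s_2 = Round(s_1, k_1) = 0x0F

0x0F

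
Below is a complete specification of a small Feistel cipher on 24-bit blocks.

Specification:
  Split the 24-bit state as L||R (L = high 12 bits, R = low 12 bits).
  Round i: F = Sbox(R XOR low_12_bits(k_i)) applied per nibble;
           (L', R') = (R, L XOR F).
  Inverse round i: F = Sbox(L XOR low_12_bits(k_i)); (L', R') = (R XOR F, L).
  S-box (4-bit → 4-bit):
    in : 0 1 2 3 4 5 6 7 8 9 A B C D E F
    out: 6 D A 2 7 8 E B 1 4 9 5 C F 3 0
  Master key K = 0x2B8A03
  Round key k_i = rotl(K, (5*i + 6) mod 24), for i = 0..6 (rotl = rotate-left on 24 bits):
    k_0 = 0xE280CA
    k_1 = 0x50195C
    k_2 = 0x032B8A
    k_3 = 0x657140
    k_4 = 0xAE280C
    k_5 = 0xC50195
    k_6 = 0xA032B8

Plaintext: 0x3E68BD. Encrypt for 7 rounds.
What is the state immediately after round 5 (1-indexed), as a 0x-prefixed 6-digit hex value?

s_0 = plaintext = 0x3E68BD
s_1 = Round(s_0, k_0) = 0x8BD25D
s_2 = Round(s_1, k_1) = 0x25DDD0
s_3 = Round(s_2, k_2) = 0xDD0CD4
s_4 = Round(s_3, k_3) = 0xCD4297
s_5 = Round(s_4, k_4) = 0x297591
s_6 = Round(s_5, k_5) = 0x5915F0
s_7 = Round(s_6, k_6) = 0x5F0EE0

0x297591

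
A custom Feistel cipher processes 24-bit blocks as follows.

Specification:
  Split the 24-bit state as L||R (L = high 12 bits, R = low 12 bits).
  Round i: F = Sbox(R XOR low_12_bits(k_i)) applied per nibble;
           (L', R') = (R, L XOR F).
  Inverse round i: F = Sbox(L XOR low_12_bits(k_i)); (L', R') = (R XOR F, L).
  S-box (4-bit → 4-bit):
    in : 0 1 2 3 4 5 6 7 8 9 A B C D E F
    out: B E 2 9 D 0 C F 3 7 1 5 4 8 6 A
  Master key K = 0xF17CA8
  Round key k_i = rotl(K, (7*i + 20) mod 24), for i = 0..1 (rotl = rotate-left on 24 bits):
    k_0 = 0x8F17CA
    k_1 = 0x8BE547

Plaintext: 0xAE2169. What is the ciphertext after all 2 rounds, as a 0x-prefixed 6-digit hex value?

s_0 = plaintext = 0xAE2169
s_1 = Round(s_0, k_0) = 0x1696FB
s_2 = Round(s_1, k_1) = 0x6FB83D

0x6FB83D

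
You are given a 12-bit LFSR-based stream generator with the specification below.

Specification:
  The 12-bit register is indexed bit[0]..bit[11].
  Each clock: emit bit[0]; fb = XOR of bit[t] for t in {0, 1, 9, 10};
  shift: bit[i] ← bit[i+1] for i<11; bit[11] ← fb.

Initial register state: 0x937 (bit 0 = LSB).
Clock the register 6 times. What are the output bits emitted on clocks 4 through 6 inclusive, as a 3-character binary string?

reg_0 = 0x937
clock 1: out=1, reg = 0x49B
clock 2: out=1, reg = 0xA4D
clock 3: out=1, reg = 0x526
clock 4: out=0, reg = 0x293
clock 5: out=1, reg = 0x949
clock 6: out=1, reg = 0xCA4

011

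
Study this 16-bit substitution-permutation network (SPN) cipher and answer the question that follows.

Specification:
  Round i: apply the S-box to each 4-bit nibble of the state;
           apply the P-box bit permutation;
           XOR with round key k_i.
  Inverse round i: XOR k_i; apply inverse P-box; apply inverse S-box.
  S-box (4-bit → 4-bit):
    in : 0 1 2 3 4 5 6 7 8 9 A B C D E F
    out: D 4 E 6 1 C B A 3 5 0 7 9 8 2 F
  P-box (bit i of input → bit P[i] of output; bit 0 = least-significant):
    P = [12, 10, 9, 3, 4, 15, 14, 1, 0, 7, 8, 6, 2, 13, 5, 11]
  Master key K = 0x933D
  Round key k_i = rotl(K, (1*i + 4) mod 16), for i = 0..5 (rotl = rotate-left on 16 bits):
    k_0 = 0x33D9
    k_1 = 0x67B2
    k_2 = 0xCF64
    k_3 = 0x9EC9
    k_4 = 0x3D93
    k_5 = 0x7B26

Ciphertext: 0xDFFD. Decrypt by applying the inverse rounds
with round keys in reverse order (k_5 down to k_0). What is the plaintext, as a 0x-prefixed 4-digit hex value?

0x043F

s_0 = ciphertext = 0xDFFD
s_1 = InvRound(s_0, k_5) = 0xE667
s_2 = InvRound(s_1, k_4) = 0x02B9
s_3 = InvRound(s_2, k_3) = 0x5D88
s_4 = InvRound(s_3, k_2) = 0x97E0
s_5 = InvRound(s_4, k_1) = 0xEDF4
s_6 = InvRound(s_5, k_0) = 0x043F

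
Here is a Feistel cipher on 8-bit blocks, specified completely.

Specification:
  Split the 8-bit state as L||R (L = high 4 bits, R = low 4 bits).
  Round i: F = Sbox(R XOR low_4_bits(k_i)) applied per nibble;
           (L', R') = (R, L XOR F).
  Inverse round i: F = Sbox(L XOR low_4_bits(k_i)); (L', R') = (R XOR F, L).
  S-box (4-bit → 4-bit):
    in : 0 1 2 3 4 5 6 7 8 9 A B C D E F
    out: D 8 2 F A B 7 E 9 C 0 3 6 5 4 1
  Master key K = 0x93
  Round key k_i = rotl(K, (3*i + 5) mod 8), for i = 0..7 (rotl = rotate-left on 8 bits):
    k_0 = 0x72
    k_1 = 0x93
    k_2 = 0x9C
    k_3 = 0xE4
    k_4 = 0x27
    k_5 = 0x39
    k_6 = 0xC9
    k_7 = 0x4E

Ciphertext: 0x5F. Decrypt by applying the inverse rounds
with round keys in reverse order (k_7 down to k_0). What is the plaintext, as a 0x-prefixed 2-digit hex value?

0xF2

s_0 = ciphertext = 0x5F
s_1 = InvRound(s_0, k_7) = 0xC5
s_2 = InvRound(s_1, k_6) = 0xEC
s_3 = InvRound(s_2, k_5) = 0x2E
s_4 = InvRound(s_3, k_4) = 0x52
s_5 = InvRound(s_4, k_3) = 0xA5
s_6 = InvRound(s_5, k_2) = 0x2A
s_7 = InvRound(s_6, k_1) = 0x22
s_8 = InvRound(s_7, k_0) = 0xF2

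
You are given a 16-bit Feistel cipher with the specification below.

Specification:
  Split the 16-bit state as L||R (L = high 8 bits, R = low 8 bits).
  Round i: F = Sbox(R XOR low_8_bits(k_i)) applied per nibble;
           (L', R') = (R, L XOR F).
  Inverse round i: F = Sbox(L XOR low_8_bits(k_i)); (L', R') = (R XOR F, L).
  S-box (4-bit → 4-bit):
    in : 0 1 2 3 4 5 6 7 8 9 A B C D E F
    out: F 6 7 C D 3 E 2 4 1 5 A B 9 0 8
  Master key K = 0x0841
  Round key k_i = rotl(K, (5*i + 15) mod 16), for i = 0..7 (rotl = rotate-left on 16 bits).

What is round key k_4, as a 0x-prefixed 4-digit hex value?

0x4208

K = 0x0841
k_0 = rotl(K, (5*0+15) mod 16) = rotl(K, 15) = 0x8420
k_1 = rotl(K, (5*1+15) mod 16) = rotl(K, 4) = 0x8410
k_2 = rotl(K, (5*2+15) mod 16) = rotl(K, 9) = 0x8210
k_3 = rotl(K, (5*3+15) mod 16) = rotl(K, 14) = 0x4210
k_4 = rotl(K, (5*4+15) mod 16) = rotl(K, 3) = 0x4208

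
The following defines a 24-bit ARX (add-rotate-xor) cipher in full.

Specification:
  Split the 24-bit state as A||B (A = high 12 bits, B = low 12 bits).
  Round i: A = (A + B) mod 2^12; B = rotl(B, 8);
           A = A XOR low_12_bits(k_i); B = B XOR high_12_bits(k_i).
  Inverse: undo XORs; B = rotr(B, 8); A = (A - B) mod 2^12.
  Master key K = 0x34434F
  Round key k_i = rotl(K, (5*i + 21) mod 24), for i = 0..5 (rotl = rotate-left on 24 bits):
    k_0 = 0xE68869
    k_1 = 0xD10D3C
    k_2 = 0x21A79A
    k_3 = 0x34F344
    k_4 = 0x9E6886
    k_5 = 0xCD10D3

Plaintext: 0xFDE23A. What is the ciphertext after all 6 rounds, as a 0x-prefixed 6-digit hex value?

s_0 = plaintext = 0xFDE23A
s_1 = Round(s_0, k_0) = 0xA7144B
s_2 = Round(s_1, k_1) = 0x380654
s_3 = Round(s_2, k_2) = 0xE4E67F
s_4 = Round(s_3, k_3) = 0x789C28
s_5 = Round(s_4, k_4) = 0xB37124
s_6 = Round(s_5, k_5) = 0xC888C3

0xC888C3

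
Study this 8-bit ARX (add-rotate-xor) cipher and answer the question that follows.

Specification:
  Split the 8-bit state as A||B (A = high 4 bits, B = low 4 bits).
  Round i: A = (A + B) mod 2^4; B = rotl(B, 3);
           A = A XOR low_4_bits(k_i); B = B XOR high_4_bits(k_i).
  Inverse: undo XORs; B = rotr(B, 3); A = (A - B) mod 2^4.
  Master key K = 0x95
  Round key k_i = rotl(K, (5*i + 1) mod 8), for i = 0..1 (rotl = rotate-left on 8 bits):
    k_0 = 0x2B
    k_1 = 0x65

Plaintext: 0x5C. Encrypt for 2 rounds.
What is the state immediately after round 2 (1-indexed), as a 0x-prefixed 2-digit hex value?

s_0 = plaintext = 0x5C
s_1 = Round(s_0, k_0) = 0xA4
s_2 = Round(s_1, k_1) = 0xB4

0xB4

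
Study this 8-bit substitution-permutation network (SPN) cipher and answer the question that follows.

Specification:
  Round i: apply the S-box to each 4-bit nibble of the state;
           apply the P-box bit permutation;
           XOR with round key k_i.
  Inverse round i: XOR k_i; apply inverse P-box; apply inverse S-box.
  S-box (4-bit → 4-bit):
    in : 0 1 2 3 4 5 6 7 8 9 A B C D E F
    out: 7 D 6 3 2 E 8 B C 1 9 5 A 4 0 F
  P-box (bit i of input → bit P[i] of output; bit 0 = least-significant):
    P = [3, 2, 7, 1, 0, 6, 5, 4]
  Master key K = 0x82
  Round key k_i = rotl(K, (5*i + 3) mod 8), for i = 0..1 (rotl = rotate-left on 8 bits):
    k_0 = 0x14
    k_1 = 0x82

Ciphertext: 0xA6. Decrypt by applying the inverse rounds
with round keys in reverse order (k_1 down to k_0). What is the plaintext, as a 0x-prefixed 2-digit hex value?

0x4D

s_0 = ciphertext = 0xA6
s_1 = InvRound(s_0, k_1) = 0xD4
s_2 = InvRound(s_1, k_0) = 0x4D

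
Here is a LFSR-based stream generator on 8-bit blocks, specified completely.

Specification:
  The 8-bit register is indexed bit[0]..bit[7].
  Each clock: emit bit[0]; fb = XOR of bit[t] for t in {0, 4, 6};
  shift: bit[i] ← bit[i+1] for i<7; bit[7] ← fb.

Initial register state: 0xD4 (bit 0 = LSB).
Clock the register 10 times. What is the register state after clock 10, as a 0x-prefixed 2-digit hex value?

0x4C

reg_0 = 0xD4
clock 1: out=0, reg = 0x6A
clock 2: out=0, reg = 0xB5
clock 3: out=1, reg = 0x5A
clock 4: out=0, reg = 0x2D
clock 5: out=1, reg = 0x96
clock 6: out=0, reg = 0xCB
clock 7: out=1, reg = 0x65
clock 8: out=1, reg = 0x32
clock 9: out=0, reg = 0x99
clock 10: out=1, reg = 0x4C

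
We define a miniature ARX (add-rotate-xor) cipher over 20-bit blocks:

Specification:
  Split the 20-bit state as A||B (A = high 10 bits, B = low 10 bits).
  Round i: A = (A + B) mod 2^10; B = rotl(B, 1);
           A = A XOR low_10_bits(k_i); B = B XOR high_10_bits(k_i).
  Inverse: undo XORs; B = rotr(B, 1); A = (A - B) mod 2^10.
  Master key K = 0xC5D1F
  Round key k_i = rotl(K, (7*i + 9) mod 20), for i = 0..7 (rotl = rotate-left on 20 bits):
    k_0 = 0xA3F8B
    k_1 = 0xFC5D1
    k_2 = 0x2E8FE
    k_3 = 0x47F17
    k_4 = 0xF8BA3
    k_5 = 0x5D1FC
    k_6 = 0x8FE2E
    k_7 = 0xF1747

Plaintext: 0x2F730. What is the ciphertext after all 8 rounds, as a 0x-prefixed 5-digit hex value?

0x45CAF

s_0 = plaintext = 0x2F730
s_1 = Round(s_0, k_0) = 0x198EE
s_2 = Round(s_1, k_1) = 0x2162D
s_3 = Round(s_2, k_2) = 0x930E1
s_4 = Round(s_3, k_3) = 0x0E8DD
s_5 = Round(s_4, k_4) = 0xAD258
s_6 = Round(s_5, k_5) = 0x3C1C5
s_7 = Round(s_6, k_6) = 0x26DB5
s_8 = Round(s_7, k_7) = 0x45CAF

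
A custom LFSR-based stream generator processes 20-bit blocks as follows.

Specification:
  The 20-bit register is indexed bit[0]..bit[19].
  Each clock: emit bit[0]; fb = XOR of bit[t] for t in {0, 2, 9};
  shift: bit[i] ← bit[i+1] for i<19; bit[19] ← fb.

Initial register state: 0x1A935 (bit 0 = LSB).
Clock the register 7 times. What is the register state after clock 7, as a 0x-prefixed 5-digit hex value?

reg_0 = 0x1A935
clock 1: out=1, reg = 0x0D49A
clock 2: out=0, reg = 0x06A4D
clock 3: out=1, reg = 0x83526
clock 4: out=0, reg = 0xC1A93
clock 5: out=1, reg = 0x60D49
clock 6: out=1, reg = 0xB06A4
clock 7: out=0, reg = 0x58352

0x58352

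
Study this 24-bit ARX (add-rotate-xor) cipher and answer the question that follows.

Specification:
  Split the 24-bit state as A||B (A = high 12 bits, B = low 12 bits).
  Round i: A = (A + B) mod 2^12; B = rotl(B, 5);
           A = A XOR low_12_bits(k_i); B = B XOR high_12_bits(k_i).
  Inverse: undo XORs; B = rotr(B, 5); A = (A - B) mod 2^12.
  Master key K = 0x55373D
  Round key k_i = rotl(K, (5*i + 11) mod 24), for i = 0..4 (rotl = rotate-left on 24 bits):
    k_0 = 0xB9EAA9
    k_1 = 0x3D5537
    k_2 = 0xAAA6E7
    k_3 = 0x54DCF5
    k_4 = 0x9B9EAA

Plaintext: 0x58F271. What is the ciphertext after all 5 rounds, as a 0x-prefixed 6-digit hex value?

s_0 = plaintext = 0x58F271
s_1 = Round(s_0, k_0) = 0x2A95BA
s_2 = Round(s_1, k_1) = 0xD5449E
s_3 = Round(s_2, k_2) = 0x715963
s_4 = Round(s_3, k_3) = 0xC8D93F
s_5 = Round(s_4, k_4) = 0xB66E4B

0xB66E4B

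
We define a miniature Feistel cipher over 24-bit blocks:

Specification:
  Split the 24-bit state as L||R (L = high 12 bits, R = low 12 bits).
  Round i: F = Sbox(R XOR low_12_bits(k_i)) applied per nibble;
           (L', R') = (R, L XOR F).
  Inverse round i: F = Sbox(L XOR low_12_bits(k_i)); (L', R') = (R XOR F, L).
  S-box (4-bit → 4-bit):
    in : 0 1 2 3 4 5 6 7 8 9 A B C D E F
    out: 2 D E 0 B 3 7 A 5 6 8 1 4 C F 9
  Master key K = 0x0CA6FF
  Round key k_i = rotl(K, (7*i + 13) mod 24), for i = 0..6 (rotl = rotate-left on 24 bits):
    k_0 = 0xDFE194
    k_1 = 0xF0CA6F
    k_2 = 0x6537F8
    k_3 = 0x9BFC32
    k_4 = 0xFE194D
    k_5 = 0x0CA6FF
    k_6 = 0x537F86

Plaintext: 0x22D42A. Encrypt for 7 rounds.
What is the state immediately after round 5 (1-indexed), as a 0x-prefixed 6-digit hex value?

s_0 = plaintext = 0x22D42A
s_1 = Round(s_0, k_0) = 0x42A132
s_2 = Round(s_1, k_1) = 0x132516
s_3 = Round(s_2, k_2) = 0x516FCD
s_4 = Round(s_3, k_3) = 0xFCD58F
s_5 = Round(s_4, k_4) = 0x58FB83
s_6 = Round(s_5, k_5) = 0xB8392B
s_7 = Round(s_6, k_6) = 0x92BC0F

0x58FB83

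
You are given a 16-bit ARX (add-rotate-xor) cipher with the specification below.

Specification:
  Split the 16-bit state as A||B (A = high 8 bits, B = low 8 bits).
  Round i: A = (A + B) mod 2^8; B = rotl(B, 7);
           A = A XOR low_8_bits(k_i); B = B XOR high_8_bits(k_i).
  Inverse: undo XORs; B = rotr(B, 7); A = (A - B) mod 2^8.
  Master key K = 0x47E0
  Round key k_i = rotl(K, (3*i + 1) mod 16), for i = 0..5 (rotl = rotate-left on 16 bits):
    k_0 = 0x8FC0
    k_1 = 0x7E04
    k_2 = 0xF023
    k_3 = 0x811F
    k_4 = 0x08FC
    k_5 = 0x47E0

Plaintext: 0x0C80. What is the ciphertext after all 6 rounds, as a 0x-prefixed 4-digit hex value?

s_0 = plaintext = 0x0C80
s_1 = Round(s_0, k_0) = 0x4CCF
s_2 = Round(s_1, k_1) = 0x1F99
s_3 = Round(s_2, k_2) = 0x9B3C
s_4 = Round(s_3, k_3) = 0xC89F
s_5 = Round(s_4, k_4) = 0x9BC7
s_6 = Round(s_5, k_5) = 0x82A4

0x82A4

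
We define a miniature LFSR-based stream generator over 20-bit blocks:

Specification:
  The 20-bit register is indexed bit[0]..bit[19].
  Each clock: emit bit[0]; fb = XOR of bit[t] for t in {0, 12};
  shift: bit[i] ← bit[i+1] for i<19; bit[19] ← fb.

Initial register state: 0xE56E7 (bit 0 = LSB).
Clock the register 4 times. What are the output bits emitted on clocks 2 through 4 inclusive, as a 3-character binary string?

reg_0 = 0xE56E7
clock 1: out=1, reg = 0x72B73
clock 2: out=1, reg = 0xB95B9
clock 3: out=1, reg = 0x5CADC
clock 4: out=0, reg = 0x2E56E

110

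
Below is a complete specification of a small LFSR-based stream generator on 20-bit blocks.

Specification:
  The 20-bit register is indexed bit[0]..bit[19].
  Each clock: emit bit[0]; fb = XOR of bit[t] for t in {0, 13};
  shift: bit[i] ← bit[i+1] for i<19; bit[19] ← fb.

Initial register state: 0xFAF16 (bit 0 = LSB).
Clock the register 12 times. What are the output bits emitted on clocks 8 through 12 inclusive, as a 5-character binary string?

reg_0 = 0xFAF16
clock 1: out=0, reg = 0xFD78B
clock 2: out=1, reg = 0xFEBC5
clock 3: out=1, reg = 0x7F5E2
clock 4: out=0, reg = 0xBFAF1
clock 5: out=1, reg = 0x5FD78
clock 6: out=0, reg = 0xAFEBC
clock 7: out=0, reg = 0xD7F5E
clock 8: out=0, reg = 0xEBFAF
clock 9: out=1, reg = 0x75FD7
clock 10: out=1, reg = 0xBAFEB
clock 11: out=1, reg = 0x5D7F5
clock 12: out=1, reg = 0xAEBFA

01111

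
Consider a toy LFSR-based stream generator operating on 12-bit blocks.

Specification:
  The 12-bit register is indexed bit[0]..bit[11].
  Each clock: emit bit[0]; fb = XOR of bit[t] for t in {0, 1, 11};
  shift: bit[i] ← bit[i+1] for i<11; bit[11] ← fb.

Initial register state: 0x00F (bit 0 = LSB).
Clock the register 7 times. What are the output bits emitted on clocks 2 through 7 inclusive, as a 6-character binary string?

reg_0 = 0x00F
clock 1: out=1, reg = 0x007
clock 2: out=1, reg = 0x003
clock 3: out=1, reg = 0x001
clock 4: out=1, reg = 0x800
clock 5: out=0, reg = 0xC00
clock 6: out=0, reg = 0xE00
clock 7: out=0, reg = 0xF00

111000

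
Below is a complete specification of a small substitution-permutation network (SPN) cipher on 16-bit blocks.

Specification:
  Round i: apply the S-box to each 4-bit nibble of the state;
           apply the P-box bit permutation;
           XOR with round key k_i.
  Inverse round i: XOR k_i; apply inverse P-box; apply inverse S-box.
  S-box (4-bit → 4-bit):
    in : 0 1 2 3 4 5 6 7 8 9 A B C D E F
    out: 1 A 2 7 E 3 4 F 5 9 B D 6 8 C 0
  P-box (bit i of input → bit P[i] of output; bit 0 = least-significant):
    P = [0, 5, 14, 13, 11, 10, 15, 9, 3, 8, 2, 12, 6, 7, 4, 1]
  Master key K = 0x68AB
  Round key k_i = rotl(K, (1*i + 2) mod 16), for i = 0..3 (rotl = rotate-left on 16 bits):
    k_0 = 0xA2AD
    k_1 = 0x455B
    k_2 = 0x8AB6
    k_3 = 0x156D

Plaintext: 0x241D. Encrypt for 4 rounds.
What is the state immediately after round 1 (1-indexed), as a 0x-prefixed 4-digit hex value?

0x9529

s_0 = plaintext = 0x241D
s_1 = Round(s_0, k_0) = 0x9529
s_2 = Round(s_1, k_1) = 0x6010
s_3 = Round(s_2, k_2) = 0x8CAF
s_4 = Round(s_3, k_3) = 0x1A39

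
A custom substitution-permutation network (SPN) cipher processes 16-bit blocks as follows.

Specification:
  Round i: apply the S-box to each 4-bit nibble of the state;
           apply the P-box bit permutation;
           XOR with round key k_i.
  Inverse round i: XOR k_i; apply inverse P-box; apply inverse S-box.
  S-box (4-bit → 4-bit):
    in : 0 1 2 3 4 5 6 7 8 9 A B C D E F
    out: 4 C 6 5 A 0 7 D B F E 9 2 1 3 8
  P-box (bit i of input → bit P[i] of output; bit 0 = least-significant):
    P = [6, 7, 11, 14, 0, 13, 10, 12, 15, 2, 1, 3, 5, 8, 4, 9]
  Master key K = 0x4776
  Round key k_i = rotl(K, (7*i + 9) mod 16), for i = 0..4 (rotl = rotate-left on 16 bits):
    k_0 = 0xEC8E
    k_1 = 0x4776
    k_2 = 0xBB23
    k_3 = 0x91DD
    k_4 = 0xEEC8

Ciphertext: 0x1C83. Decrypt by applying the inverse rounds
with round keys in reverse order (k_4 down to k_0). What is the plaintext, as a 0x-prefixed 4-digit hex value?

s_0 = ciphertext = 0x1C83
s_1 = InvRound(s_0, k_4) = 0xF78B
s_2 = InvRound(s_1, k_3) = 0x122B
s_3 = InvRound(s_2, k_2) = 0xCBC0
s_4 = InvRound(s_3, k_1) = 0x3602
s_5 = InvRound(s_4, k_0) = 0xF8FA

0xF8FA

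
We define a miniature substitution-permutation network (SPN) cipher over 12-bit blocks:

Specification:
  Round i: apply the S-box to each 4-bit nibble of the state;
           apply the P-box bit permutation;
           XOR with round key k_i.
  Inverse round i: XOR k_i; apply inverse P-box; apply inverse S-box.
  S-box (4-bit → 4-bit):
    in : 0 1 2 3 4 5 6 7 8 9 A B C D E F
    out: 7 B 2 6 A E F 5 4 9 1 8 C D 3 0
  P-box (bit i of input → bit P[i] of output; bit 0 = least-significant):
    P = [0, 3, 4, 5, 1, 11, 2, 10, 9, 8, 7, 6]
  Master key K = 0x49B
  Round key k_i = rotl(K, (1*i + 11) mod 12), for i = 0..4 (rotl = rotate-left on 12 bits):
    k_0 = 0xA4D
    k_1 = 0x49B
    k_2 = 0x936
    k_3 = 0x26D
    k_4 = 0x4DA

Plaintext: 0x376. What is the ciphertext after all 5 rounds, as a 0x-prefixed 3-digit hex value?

0x3FA

s_0 = plaintext = 0x376
s_1 = Round(s_0, k_0) = 0xBF2
s_2 = Round(s_1, k_1) = 0x4D3
s_3 = Round(s_2, k_2) = 0xC68
s_4 = Round(s_3, k_3) = 0xEBB
s_5 = Round(s_4, k_4) = 0x3FA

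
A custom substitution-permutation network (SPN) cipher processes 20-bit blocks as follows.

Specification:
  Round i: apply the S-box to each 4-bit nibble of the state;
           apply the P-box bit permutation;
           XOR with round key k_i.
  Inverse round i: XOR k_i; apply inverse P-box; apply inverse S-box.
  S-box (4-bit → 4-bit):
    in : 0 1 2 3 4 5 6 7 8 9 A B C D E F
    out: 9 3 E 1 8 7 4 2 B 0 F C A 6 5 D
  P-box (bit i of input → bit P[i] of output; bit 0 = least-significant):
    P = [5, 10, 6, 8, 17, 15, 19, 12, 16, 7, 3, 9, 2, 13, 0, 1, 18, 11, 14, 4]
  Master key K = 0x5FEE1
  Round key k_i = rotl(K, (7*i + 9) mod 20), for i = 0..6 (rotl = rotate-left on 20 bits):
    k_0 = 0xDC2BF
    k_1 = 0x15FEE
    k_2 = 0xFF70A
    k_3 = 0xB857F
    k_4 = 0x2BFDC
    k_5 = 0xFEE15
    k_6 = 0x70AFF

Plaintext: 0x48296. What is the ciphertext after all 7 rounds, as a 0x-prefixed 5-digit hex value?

0x71D5A

s_0 = plaintext = 0x48296
s_1 = Round(s_0, k_0) = 0xDE061
s_2 = Round(s_1, k_1) = 0x811CB
s_3 = Round(s_2, k_2) = 0xA4EDE
s_4 = Round(s_3, k_3) = 0x64D05
s_5 = Round(s_4, k_4) = 0x0EB36
s_6 = Round(s_5, k_5) = 0x9EC48
s_7 = Round(s_6, k_6) = 0x71D5A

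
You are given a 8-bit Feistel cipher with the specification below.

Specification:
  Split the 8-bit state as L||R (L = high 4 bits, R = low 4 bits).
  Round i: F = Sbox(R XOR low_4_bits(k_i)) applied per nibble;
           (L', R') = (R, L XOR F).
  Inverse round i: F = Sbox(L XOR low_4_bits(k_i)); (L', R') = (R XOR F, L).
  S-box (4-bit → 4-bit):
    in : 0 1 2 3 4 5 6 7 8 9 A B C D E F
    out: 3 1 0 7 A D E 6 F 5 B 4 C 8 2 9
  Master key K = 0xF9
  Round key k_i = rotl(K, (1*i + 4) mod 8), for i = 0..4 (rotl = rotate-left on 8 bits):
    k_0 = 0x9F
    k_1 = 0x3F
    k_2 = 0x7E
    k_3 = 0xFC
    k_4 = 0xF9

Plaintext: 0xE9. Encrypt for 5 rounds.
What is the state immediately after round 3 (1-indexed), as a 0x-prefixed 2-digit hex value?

s_0 = plaintext = 0xE9
s_1 = Round(s_0, k_0) = 0x90
s_2 = Round(s_1, k_1) = 0x00
s_3 = Round(s_2, k_2) = 0x02
s_4 = Round(s_3, k_3) = 0x22
s_5 = Round(s_4, k_4) = 0x26

0x02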